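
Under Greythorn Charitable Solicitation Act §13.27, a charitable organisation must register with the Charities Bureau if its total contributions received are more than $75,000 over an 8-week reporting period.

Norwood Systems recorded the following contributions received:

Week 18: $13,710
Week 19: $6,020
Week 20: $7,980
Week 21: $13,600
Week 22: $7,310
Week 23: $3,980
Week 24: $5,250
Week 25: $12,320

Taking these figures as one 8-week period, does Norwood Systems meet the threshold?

No

Total contributions received: $13,710 + $6,020 + $7,980 + $13,600 + $7,310 + $3,980 + $5,250 + $12,320 = $70,170.
$70,170 ≤ $75,000, so the threshold is not exceeded.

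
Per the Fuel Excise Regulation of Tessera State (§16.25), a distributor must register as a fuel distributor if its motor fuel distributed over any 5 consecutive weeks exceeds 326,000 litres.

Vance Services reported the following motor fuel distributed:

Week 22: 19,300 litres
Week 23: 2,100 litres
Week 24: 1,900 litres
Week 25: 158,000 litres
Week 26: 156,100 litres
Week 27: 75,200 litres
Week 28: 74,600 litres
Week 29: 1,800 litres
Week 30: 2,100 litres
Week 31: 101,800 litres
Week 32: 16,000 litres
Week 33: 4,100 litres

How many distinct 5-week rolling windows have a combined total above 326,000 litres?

Week 22–Week 26: 19,300 litres + 2,100 litres + 1,900 litres + 158,000 litres + 156,100 litres = 337,400 litres (over)
Week 23–Week 27: 2,100 litres + 1,900 litres + 158,000 litres + 156,100 litres + 75,200 litres = 393,300 litres (over)
Week 24–Week 28: 1,900 litres + 158,000 litres + 156,100 litres + 75,200 litres + 74,600 litres = 465,800 litres (over)
Week 25–Week 29: 158,000 litres + 156,100 litres + 75,200 litres + 74,600 litres + 1,800 litres = 465,700 litres (over)
Week 26–Week 30: 156,100 litres + 75,200 litres + 74,600 litres + 1,800 litres + 2,100 litres = 309,800 litres (under)
Week 27–Week 31: 75,200 litres + 74,600 litres + 1,800 litres + 2,100 litres + 101,800 litres = 255,500 litres (under)
Week 28–Week 32: 74,600 litres + 1,800 litres + 2,100 litres + 101,800 litres + 16,000 litres = 196,300 litres (under)
Week 29–Week 33: 1,800 litres + 2,100 litres + 101,800 litres + 16,000 litres + 4,100 litres = 125,800 litres (under)
4 windows exceed the threshold.

4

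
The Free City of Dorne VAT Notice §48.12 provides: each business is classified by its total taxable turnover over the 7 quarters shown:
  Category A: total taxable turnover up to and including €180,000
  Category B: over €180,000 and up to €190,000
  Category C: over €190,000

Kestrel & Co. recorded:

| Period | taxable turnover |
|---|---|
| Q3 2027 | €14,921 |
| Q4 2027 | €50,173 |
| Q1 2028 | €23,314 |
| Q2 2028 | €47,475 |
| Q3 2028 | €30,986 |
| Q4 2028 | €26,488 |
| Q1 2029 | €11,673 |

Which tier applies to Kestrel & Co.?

Total taxable turnover: €14,921 + €50,173 + €23,314 + €47,475 + €30,986 + €26,488 + €11,673 = €205,030.
€205,030 > €190,000, so Category C applies.

Category C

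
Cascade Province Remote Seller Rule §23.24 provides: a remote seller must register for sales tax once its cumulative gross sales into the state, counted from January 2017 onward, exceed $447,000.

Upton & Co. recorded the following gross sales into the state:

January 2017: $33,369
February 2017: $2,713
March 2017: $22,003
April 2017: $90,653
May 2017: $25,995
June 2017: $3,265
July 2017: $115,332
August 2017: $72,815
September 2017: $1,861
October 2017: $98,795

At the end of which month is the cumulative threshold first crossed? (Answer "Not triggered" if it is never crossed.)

October 2017

Through January 2017: $33,369
Through February 2017: $36,082
Through March 2017: $58,085
Through April 2017: $148,738
Through May 2017: $174,733
Through June 2017: $177,998
Through July 2017: $293,330
Through August 2017: $366,145
Through September 2017: $368,006
Through October 2017: $466,801 ← exceeds threshold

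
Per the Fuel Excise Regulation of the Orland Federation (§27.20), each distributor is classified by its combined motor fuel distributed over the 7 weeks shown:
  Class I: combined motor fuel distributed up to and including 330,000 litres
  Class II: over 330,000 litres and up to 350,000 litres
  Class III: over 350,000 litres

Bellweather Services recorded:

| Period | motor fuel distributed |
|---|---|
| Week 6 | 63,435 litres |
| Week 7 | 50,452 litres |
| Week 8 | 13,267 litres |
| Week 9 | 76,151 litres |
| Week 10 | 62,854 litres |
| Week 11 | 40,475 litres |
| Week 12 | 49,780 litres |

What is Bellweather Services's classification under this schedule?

Class III

Combined motor fuel distributed: 63,435 litres + 50,452 litres + 13,267 litres + 76,151 litres + 62,854 litres + 40,475 litres + 49,780 litres = 356,414 litres.
356,414 litres > 350,000 litres, so Class III applies.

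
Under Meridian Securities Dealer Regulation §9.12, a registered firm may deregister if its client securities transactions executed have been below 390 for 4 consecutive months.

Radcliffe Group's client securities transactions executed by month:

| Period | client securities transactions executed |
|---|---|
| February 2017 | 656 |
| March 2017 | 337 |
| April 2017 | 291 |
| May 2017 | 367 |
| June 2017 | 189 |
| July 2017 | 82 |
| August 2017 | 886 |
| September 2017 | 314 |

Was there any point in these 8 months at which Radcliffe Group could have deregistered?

Months below 390: March 2017, April 2017, May 2017, June 2017, July 2017, September 2017.
Longest run of consecutive months below the threshold: 5.
5 ≥ 4, so Radcliffe Group became eligible.

Yes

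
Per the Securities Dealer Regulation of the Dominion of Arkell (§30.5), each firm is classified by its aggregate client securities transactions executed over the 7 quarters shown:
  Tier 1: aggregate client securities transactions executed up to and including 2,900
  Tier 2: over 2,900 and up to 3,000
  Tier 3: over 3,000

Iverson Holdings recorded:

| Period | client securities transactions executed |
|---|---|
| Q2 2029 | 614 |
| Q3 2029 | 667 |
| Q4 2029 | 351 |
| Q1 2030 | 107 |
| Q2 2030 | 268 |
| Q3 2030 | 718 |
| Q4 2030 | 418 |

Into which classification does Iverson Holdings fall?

Aggregate client securities transactions executed: 614 + 667 + 351 + 107 + 268 + 718 + 418 = 3,143.
3,143 > 3,000, so Tier 3 applies.

Tier 3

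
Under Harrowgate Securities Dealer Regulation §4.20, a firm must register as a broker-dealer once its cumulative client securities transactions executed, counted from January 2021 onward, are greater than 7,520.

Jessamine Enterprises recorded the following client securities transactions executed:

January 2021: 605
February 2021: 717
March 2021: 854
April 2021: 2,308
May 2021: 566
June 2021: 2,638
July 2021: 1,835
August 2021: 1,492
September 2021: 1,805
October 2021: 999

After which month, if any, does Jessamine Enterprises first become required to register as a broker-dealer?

June 2021

Through January 2021: 605
Through February 2021: 1,322
Through March 2021: 2,176
Through April 2021: 4,484
Through May 2021: 5,050
Through June 2021: 7,688 ← exceeds threshold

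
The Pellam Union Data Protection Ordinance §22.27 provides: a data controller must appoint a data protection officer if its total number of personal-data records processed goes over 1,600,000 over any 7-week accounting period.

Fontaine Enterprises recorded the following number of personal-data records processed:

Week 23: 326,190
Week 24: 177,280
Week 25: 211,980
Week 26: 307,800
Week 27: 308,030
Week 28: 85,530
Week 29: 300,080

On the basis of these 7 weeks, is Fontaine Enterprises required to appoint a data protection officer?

Yes

Total number of personal-data records processed: 326,190 + 177,280 + 211,980 + 307,800 + 308,030 + 85,530 + 300,080 = 1,716,890.
1,716,890 > 1,600,000, so the threshold is exceeded.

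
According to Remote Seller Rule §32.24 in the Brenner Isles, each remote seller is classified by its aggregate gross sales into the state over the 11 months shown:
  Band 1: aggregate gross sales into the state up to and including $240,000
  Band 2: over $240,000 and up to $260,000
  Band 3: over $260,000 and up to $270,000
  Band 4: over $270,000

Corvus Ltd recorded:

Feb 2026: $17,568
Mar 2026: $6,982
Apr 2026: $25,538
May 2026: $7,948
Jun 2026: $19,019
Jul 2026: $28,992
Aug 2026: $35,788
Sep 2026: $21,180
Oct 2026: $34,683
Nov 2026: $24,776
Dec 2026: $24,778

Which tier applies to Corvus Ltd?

Band 2

Aggregate gross sales into the state: $17,568 + $6,982 + $25,538 + $7,948 + $19,019 + $28,992 + $35,788 + $21,180 + $34,683 + $24,776 + $24,778 = $247,252.
$240,000 < $247,252 ≤ $260,000, so Band 2 applies.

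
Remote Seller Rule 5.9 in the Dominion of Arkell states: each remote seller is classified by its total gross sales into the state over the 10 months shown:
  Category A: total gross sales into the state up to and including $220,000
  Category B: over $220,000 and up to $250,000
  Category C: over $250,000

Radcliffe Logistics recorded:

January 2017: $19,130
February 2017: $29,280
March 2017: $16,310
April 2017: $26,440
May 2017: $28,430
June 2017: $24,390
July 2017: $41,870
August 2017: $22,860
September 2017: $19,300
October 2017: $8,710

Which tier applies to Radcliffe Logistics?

Total gross sales into the state: $19,130 + $29,280 + $16,310 + $26,440 + $28,430 + $24,390 + $41,870 + $22,860 + $19,300 + $8,710 = $236,720.
$220,000 < $236,720 ≤ $250,000, so Category B applies.

Category B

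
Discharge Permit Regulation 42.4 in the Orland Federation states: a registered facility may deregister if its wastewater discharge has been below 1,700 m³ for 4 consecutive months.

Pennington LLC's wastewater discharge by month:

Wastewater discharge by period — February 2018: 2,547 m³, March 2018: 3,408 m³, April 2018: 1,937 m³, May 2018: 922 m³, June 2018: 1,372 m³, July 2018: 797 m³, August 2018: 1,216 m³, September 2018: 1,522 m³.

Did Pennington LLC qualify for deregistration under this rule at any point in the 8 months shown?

Months below 1,700 m³: May 2018, June 2018, July 2018, August 2018, September 2018.
Longest run of consecutive months below the threshold: 5.
5 ≥ 4, so Pennington LLC became eligible.

Yes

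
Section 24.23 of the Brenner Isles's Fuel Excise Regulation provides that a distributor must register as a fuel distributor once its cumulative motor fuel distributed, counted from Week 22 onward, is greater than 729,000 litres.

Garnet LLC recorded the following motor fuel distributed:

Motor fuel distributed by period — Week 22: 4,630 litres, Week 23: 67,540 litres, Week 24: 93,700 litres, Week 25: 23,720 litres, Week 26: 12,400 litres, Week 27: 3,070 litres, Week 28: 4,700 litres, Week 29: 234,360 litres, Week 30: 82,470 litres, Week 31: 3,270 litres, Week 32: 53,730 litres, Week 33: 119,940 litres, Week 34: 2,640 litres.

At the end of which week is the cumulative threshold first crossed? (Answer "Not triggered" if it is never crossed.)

Not triggered

Through Week 22: 4,630 litres
Through Week 23: 72,170 litres
Through Week 24: 165,870 litres
Through Week 25: 189,590 litres
Through Week 26: 201,990 litres
Through Week 27: 205,060 litres
Through Week 28: 209,760 litres
Through Week 29: 444,120 litres
Through Week 30: 526,590 litres
Through Week 31: 529,860 litres
Through Week 32: 583,590 litres
Through Week 33: 703,530 litres
Through Week 34: 706,170 litres
Final cumulative total 706,170 litres ≤ 729,000 litres; the threshold is never exceeded.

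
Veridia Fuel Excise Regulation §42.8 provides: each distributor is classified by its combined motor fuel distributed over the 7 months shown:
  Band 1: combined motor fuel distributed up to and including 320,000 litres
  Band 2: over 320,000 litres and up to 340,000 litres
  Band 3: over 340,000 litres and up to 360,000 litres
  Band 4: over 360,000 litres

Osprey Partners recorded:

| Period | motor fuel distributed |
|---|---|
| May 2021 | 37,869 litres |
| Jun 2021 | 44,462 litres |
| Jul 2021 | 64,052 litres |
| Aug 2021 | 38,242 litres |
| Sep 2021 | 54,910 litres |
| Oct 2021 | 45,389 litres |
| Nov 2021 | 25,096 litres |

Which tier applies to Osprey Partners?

Band 1

Combined motor fuel distributed: 37,869 litres + 44,462 litres + 64,052 litres + 38,242 litres + 54,910 litres + 45,389 litres + 25,096 litres = 310,020 litres.
310,020 litres ≤ 320,000 litres, so Band 1 applies.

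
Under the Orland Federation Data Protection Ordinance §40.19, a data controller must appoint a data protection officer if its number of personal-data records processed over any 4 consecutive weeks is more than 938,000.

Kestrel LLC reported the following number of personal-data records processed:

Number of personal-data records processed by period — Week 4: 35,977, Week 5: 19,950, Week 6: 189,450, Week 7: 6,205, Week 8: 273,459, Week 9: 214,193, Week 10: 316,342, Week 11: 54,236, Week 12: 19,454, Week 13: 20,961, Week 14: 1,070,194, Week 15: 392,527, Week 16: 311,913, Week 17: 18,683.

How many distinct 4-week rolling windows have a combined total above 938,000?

4

Week 4–Week 7: 35,977 + 19,950 + 189,450 + 6,205 = 251,582 (under)
Week 5–Week 8: 19,950 + 189,450 + 6,205 + 273,459 = 489,064 (under)
Week 6–Week 9: 189,450 + 6,205 + 273,459 + 214,193 = 683,307 (under)
Week 7–Week 10: 6,205 + 273,459 + 214,193 + 316,342 = 810,199 (under)
Week 8–Week 11: 273,459 + 214,193 + 316,342 + 54,236 = 858,230 (under)
Week 9–Week 12: 214,193 + 316,342 + 54,236 + 19,454 = 604,225 (under)
Week 10–Week 13: 316,342 + 54,236 + 19,454 + 20,961 = 410,993 (under)
Week 11–Week 14: 54,236 + 19,454 + 20,961 + 1,070,194 = 1,164,845 (over)
Week 12–Week 15: 19,454 + 20,961 + 1,070,194 + 392,527 = 1,503,136 (over)
Week 13–Week 16: 20,961 + 1,070,194 + 392,527 + 311,913 = 1,795,595 (over)
Week 14–Week 17: 1,070,194 + 392,527 + 311,913 + 18,683 = 1,793,317 (over)
4 windows exceed the threshold.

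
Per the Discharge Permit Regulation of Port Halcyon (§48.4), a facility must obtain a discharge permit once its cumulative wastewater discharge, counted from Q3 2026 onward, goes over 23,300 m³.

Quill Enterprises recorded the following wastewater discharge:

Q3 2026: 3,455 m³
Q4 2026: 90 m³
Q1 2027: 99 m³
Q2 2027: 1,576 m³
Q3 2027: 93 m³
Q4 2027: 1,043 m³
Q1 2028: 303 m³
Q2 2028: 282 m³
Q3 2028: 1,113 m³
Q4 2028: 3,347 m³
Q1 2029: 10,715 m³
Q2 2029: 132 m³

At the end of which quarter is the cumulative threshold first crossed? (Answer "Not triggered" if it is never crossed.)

Through Q3 2026: 3,455 m³
Through Q4 2026: 3,545 m³
Through Q1 2027: 3,644 m³
Through Q2 2027: 5,220 m³
Through Q3 2027: 5,313 m³
Through Q4 2027: 6,356 m³
Through Q1 2028: 6,659 m³
Through Q2 2028: 6,941 m³
Through Q3 2028: 8,054 m³
Through Q4 2028: 11,401 m³
Through Q1 2029: 22,116 m³
Through Q2 2029: 22,248 m³
Final cumulative total 22,248 m³ ≤ 23,300 m³; the threshold is never exceeded.

Not triggered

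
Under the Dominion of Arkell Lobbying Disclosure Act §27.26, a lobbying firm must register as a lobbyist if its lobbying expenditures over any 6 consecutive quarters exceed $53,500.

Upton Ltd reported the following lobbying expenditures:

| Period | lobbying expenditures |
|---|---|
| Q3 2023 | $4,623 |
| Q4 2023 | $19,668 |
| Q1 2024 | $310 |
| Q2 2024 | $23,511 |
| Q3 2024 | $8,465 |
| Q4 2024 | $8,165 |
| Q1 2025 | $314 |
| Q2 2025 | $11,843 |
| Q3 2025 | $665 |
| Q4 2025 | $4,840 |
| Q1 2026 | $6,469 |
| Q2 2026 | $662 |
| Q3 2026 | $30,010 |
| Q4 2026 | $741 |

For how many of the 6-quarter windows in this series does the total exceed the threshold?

Q3 2023–Q4 2024: $4,623 + $19,668 + $310 + $23,511 + $8,465 + $8,165 = $64,742 (over)
Q4 2023–Q1 2025: $19,668 + $310 + $23,511 + $8,465 + $8,165 + $314 = $60,433 (over)
Q1 2024–Q2 2025: $310 + $23,511 + $8,465 + $8,165 + $314 + $11,843 = $52,608 (under)
Q2 2024–Q3 2025: $23,511 + $8,465 + $8,165 + $314 + $11,843 + $665 = $52,963 (under)
Q3 2024–Q4 2025: $8,465 + $8,165 + $314 + $11,843 + $665 + $4,840 = $34,292 (under)
Q4 2024–Q1 2026: $8,165 + $314 + $11,843 + $665 + $4,840 + $6,469 = $32,296 (under)
Q1 2025–Q2 2026: $314 + $11,843 + $665 + $4,840 + $6,469 + $662 = $24,793 (under)
Q2 2025–Q3 2026: $11,843 + $665 + $4,840 + $6,469 + $662 + $30,010 = $54,489 (over)
Q3 2025–Q4 2026: $665 + $4,840 + $6,469 + $662 + $30,010 + $741 = $43,387 (under)
3 windows exceed the threshold.

3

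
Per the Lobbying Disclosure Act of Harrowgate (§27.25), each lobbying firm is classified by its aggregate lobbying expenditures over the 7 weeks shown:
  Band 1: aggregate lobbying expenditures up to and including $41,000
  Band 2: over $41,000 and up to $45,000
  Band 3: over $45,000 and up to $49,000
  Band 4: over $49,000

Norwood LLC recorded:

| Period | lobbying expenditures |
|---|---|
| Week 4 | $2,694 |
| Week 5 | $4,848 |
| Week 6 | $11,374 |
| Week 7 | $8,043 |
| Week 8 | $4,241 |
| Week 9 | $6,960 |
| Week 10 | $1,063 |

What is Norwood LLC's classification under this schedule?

Aggregate lobbying expenditures: $2,694 + $4,848 + $11,374 + $8,043 + $4,241 + $6,960 + $1,063 = $39,223.
$39,223 ≤ $41,000, so Band 1 applies.

Band 1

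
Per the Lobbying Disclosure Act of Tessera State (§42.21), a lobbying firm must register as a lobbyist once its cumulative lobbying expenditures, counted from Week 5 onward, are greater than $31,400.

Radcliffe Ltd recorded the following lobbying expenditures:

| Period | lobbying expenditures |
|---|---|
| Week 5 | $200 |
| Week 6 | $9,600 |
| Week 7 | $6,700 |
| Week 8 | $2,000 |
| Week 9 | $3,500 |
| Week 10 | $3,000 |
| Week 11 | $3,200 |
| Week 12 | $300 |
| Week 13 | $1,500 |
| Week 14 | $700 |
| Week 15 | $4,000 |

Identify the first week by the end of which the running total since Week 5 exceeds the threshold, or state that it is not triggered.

Week 15

Through Week 5: $200
Through Week 6: $9,800
Through Week 7: $16,500
Through Week 8: $18,500
Through Week 9: $22,000
Through Week 10: $25,000
Through Week 11: $28,200
Through Week 12: $28,500
Through Week 13: $30,000
Through Week 14: $30,700
Through Week 15: $34,700 ← exceeds threshold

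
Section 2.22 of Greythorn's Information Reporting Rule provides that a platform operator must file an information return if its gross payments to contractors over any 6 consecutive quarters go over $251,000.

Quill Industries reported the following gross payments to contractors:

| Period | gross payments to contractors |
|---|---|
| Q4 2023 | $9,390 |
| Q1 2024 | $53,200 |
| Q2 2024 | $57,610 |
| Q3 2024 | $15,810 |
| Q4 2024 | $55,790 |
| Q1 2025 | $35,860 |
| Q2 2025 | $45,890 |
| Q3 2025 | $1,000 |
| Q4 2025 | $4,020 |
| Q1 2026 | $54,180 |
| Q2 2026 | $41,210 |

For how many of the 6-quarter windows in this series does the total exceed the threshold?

Q4 2023–Q1 2025: $9,390 + $53,200 + $57,610 + $15,810 + $55,790 + $35,860 = $227,660 (under)
Q1 2024–Q2 2025: $53,200 + $57,610 + $15,810 + $55,790 + $35,860 + $45,890 = $264,160 (over)
Q2 2024–Q3 2025: $57,610 + $15,810 + $55,790 + $35,860 + $45,890 + $1,000 = $211,960 (under)
Q3 2024–Q4 2025: $15,810 + $55,790 + $35,860 + $45,890 + $1,000 + $4,020 = $158,370 (under)
Q4 2024–Q1 2026: $55,790 + $35,860 + $45,890 + $1,000 + $4,020 + $54,180 = $196,740 (under)
Q1 2025–Q2 2026: $35,860 + $45,890 + $1,000 + $4,020 + $54,180 + $41,210 = $182,160 (under)
1 window exceeds the threshold.

1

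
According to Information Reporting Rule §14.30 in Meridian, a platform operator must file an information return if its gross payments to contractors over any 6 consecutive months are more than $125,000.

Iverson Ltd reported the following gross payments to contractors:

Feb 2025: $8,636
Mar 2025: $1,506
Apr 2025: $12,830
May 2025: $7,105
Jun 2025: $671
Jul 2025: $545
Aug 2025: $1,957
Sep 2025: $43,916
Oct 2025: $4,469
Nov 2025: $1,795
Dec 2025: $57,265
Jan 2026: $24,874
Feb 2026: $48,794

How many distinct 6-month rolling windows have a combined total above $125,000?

Feb 2025–Jul 2025: $8,636 + $1,506 + $12,830 + $7,105 + $671 + $545 = $31,293 (under)
Mar 2025–Aug 2025: $1,506 + $12,830 + $7,105 + $671 + $545 + $1,957 = $24,614 (under)
Apr 2025–Sep 2025: $12,830 + $7,105 + $671 + $545 + $1,957 + $43,916 = $67,024 (under)
May 2025–Oct 2025: $7,105 + $671 + $545 + $1,957 + $43,916 + $4,469 = $58,663 (under)
Jun 2025–Nov 2025: $671 + $545 + $1,957 + $43,916 + $4,469 + $1,795 = $53,353 (under)
Jul 2025–Dec 2025: $545 + $1,957 + $43,916 + $4,469 + $1,795 + $57,265 = $109,947 (under)
Aug 2025–Jan 2026: $1,957 + $43,916 + $4,469 + $1,795 + $57,265 + $24,874 = $134,276 (over)
Sep 2025–Feb 2026: $43,916 + $4,469 + $1,795 + $57,265 + $24,874 + $48,794 = $181,113 (over)
2 windows exceed the threshold.

2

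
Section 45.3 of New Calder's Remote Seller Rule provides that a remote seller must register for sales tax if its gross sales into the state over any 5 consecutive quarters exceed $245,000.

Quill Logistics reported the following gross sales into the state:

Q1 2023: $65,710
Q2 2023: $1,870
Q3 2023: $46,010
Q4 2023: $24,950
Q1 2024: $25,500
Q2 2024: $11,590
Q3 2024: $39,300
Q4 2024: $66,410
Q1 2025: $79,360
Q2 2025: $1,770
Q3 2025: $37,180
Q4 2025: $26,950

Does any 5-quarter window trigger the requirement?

Q1 2023–Q1 2024: $65,710 + $1,870 + $46,010 + $24,950 + $25,500 = $164,040 (under)
Q2 2023–Q2 2024: $1,870 + $46,010 + $24,950 + $25,500 + $11,590 = $109,920 (under)
Q3 2023–Q3 2024: $46,010 + $24,950 + $25,500 + $11,590 + $39,300 = $147,350 (under)
Q4 2023–Q4 2024: $24,950 + $25,500 + $11,590 + $39,300 + $66,410 = $167,750 (under)
Q1 2024–Q1 2025: $25,500 + $11,590 + $39,300 + $66,410 + $79,360 = $222,160 (under)
Q2 2024–Q2 2025: $11,590 + $39,300 + $66,410 + $79,360 + $1,770 = $198,430 (under)
Q3 2024–Q3 2025: $39,300 + $66,410 + $79,360 + $1,770 + $37,180 = $224,020 (under)
Q4 2024–Q4 2025: $66,410 + $79,360 + $1,770 + $37,180 + $26,950 = $211,670 (under)
No window exceeds $245,000.

No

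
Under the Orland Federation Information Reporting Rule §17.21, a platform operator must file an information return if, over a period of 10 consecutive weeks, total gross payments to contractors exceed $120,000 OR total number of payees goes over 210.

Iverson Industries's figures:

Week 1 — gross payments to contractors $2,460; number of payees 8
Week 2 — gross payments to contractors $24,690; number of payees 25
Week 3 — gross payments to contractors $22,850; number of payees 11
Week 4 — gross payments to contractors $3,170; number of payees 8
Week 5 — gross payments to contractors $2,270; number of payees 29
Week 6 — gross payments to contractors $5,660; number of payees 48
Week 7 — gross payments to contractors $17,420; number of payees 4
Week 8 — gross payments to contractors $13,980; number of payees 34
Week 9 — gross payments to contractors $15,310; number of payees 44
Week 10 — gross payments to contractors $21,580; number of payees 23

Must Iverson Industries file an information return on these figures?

Yes

Total gross payments to contractors: $2,460 + $24,690 + $22,850 + $3,170 + $2,270 + $5,660 + $17,420 + $13,980 + $15,310 + $21,580 = $129,390 (> $120,000).
Total number of payees: 8 + 25 + 11 + 8 + 29 + 48 + 4 + 34 + 44 + 23 = 234 (> 210).
The test is 'or': at least one threshold is exceeded.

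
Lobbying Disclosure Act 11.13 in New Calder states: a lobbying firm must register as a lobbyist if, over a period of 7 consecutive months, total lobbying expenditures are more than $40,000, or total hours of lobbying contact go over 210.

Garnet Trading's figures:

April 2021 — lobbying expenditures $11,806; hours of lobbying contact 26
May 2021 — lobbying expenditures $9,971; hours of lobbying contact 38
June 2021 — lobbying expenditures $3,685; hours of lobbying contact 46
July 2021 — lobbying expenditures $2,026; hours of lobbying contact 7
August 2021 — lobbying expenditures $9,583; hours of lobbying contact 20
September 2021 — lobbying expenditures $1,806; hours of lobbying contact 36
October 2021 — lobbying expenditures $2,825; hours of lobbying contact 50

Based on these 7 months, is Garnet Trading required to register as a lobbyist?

Yes

Total lobbying expenditures: $11,806 + $9,971 + $3,685 + $2,026 + $9,583 + $1,806 + $2,825 = $41,702 (> $40,000).
Total hours of lobbying contact: 26 + 38 + 46 + 7 + 20 + 36 + 50 = 223 (> 210).
The test is 'or': at least one threshold is exceeded.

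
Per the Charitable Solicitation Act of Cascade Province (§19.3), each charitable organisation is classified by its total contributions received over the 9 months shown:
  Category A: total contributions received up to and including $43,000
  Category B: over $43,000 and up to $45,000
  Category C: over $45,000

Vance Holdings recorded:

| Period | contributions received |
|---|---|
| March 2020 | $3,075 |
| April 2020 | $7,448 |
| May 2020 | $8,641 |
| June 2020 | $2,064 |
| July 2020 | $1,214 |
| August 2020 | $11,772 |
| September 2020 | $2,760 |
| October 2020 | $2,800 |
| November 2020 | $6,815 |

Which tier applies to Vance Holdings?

Total contributions received: $3,075 + $7,448 + $8,641 + $2,064 + $1,214 + $11,772 + $2,760 + $2,800 + $6,815 = $46,589.
$46,589 > $45,000, so Category C applies.

Category C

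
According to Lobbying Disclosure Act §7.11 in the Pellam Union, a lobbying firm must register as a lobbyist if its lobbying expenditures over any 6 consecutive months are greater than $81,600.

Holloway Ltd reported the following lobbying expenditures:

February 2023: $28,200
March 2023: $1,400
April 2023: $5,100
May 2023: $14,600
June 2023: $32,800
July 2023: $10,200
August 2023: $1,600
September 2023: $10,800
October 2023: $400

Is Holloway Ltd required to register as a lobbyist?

Yes

February 2023–July 2023: $28,200 + $1,400 + $5,100 + $14,600 + $32,800 + $10,200 = $92,300 (over)
March 2023–August 2023: $1,400 + $5,100 + $14,600 + $32,800 + $10,200 + $1,600 = $65,700 (under)
April 2023–September 2023: $5,100 + $14,600 + $32,800 + $10,200 + $1,600 + $10,800 = $75,100 (under)
May 2023–October 2023: $14,600 + $32,800 + $10,200 + $1,600 + $10,800 + $400 = $70,400 (under)
At least one window exceeds $81,600.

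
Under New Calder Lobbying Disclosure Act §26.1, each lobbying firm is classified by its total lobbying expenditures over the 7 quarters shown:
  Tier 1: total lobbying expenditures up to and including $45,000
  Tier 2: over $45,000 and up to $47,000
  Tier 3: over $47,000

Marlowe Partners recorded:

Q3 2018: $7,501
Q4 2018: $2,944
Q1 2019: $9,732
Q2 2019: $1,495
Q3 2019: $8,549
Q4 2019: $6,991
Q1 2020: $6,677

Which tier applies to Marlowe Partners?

Tier 1

Total lobbying expenditures: $7,501 + $2,944 + $9,732 + $1,495 + $8,549 + $6,991 + $6,677 = $43,889.
$43,889 ≤ $45,000, so Tier 1 applies.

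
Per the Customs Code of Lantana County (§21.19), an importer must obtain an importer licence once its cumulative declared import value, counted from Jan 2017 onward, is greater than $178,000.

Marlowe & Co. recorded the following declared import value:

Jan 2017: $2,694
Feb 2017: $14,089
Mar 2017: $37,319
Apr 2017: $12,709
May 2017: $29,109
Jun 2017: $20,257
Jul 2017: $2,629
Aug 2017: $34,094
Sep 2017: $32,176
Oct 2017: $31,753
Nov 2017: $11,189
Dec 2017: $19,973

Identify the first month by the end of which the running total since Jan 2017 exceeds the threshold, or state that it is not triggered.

Through Jan 2017: $2,694
Through Feb 2017: $16,783
Through Mar 2017: $54,102
Through Apr 2017: $66,811
Through May 2017: $95,920
Through Jun 2017: $116,177
Through Jul 2017: $118,806
Through Aug 2017: $152,900
Through Sep 2017: $185,076 ← exceeds threshold

Sep 2017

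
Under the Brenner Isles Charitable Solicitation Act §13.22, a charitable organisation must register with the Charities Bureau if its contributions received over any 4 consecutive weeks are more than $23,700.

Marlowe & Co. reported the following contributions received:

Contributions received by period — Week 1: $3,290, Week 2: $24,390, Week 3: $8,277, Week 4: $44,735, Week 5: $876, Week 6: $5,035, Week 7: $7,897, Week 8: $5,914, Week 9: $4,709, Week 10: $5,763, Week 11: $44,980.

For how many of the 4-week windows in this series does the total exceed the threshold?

Week 1–Week 4: $3,290 + $24,390 + $8,277 + $44,735 = $80,692 (over)
Week 2–Week 5: $24,390 + $8,277 + $44,735 + $876 = $78,278 (over)
Week 3–Week 6: $8,277 + $44,735 + $876 + $5,035 = $58,923 (over)
Week 4–Week 7: $44,735 + $876 + $5,035 + $7,897 = $58,543 (over)
Week 5–Week 8: $876 + $5,035 + $7,897 + $5,914 = $19,722 (under)
Week 6–Week 9: $5,035 + $7,897 + $5,914 + $4,709 = $23,555 (under)
Week 7–Week 10: $7,897 + $5,914 + $4,709 + $5,763 = $24,283 (over)
Week 8–Week 11: $5,914 + $4,709 + $5,763 + $44,980 = $61,366 (over)
6 windows exceed the threshold.

6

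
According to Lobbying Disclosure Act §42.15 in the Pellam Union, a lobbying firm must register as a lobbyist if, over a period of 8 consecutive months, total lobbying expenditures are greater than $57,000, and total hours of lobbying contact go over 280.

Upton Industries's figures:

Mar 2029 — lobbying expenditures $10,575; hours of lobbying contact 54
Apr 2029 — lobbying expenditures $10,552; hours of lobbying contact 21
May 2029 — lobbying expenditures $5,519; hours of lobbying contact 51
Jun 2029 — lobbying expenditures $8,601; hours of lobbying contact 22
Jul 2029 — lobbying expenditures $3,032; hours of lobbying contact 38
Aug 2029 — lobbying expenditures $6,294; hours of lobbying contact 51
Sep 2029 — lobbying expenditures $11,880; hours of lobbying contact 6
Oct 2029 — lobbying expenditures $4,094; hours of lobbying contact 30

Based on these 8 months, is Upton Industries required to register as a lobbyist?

No

Total lobbying expenditures: $10,575 + $10,552 + $5,519 + $8,601 + $3,032 + $6,294 + $11,880 + $4,094 = $60,547 (> $57,000).
Total hours of lobbying contact: 54 + 21 + 51 + 22 + 38 + 51 + 6 + 30 = 273 (≤ 280).
The test is 'and': the rule requires both, and at least one is not exceeded.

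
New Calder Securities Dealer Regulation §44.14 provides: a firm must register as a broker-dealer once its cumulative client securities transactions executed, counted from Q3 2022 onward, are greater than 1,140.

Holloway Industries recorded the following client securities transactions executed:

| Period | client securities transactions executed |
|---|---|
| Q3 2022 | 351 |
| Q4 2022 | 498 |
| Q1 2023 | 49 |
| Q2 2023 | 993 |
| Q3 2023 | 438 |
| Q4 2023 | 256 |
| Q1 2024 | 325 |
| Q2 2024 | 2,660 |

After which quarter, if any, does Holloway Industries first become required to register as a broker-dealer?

Q2 2023

Through Q3 2022: 351
Through Q4 2022: 849
Through Q1 2023: 898
Through Q2 2023: 1,891 ← exceeds threshold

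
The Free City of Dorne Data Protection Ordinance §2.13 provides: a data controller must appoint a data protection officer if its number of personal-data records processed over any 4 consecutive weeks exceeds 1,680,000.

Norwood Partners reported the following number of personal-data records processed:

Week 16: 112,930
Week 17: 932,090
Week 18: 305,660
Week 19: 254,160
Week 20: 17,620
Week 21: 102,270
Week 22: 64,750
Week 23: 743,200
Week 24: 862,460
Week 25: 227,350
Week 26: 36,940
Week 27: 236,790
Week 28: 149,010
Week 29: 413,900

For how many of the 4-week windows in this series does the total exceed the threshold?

3

Week 16–Week 19: 112,930 + 932,090 + 305,660 + 254,160 = 1,604,840 (under)
Week 17–Week 20: 932,090 + 305,660 + 254,160 + 17,620 = 1,509,530 (under)
Week 18–Week 21: 305,660 + 254,160 + 17,620 + 102,270 = 679,710 (under)
Week 19–Week 22: 254,160 + 17,620 + 102,270 + 64,750 = 438,800 (under)
Week 20–Week 23: 17,620 + 102,270 + 64,750 + 743,200 = 927,840 (under)
Week 21–Week 24: 102,270 + 64,750 + 743,200 + 862,460 = 1,772,680 (over)
Week 22–Week 25: 64,750 + 743,200 + 862,460 + 227,350 = 1,897,760 (over)
Week 23–Week 26: 743,200 + 862,460 + 227,350 + 36,940 = 1,869,950 (over)
Week 24–Week 27: 862,460 + 227,350 + 36,940 + 236,790 = 1,363,540 (under)
Week 25–Week 28: 227,350 + 36,940 + 236,790 + 149,010 = 650,090 (under)
Week 26–Week 29: 36,940 + 236,790 + 149,010 + 413,900 = 836,640 (under)
3 windows exceed the threshold.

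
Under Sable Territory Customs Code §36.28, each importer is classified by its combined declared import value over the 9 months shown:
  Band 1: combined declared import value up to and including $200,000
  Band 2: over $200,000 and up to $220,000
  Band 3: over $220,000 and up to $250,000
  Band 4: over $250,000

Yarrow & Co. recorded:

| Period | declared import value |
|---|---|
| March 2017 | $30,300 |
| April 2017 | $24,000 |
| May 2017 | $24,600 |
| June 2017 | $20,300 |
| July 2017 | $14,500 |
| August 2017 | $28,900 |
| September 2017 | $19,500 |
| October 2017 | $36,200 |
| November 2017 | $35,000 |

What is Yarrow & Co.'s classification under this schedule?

Combined declared import value: $30,300 + $24,000 + $24,600 + $20,300 + $14,500 + $28,900 + $19,500 + $36,200 + $35,000 = $233,300.
$220,000 < $233,300 ≤ $250,000, so Band 3 applies.

Band 3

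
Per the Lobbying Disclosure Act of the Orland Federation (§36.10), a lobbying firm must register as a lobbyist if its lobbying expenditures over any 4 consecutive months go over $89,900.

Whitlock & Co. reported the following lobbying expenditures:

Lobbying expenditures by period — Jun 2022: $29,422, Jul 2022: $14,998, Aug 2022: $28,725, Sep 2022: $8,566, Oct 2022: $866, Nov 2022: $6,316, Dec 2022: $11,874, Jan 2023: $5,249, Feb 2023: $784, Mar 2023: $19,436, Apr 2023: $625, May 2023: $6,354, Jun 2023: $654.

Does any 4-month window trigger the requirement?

No

Jun 2022–Sep 2022: $29,422 + $14,998 + $28,725 + $8,566 = $81,711 (under)
Jul 2022–Oct 2022: $14,998 + $28,725 + $8,566 + $866 = $53,155 (under)
Aug 2022–Nov 2022: $28,725 + $8,566 + $866 + $6,316 = $44,473 (under)
Sep 2022–Dec 2022: $8,566 + $866 + $6,316 + $11,874 = $27,622 (under)
Oct 2022–Jan 2023: $866 + $6,316 + $11,874 + $5,249 = $24,305 (under)
Nov 2022–Feb 2023: $6,316 + $11,874 + $5,249 + $784 = $24,223 (under)
Dec 2022–Mar 2023: $11,874 + $5,249 + $784 + $19,436 = $37,343 (under)
Jan 2023–Apr 2023: $5,249 + $784 + $19,436 + $625 = $26,094 (under)
Feb 2023–May 2023: $784 + $19,436 + $625 + $6,354 = $27,199 (under)
Mar 2023–Jun 2023: $19,436 + $625 + $6,354 + $654 = $27,069 (under)
No window exceeds $89,900.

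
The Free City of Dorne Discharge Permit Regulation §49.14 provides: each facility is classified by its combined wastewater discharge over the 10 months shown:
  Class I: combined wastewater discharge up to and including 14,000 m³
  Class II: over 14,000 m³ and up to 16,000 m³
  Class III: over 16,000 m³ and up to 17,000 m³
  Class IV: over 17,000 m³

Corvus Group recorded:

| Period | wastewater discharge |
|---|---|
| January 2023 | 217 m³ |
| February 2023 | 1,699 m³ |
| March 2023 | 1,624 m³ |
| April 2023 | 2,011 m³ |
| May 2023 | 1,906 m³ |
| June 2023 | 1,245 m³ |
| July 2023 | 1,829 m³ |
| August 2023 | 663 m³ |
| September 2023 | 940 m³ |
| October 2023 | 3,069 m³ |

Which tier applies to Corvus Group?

Class II

Combined wastewater discharge: 217 m³ + 1,699 m³ + 1,624 m³ + 2,011 m³ + 1,906 m³ + 1,245 m³ + 1,829 m³ + 663 m³ + 940 m³ + 3,069 m³ = 15,203 m³.
14,000 m³ < 15,203 m³ ≤ 16,000 m³, so Class II applies.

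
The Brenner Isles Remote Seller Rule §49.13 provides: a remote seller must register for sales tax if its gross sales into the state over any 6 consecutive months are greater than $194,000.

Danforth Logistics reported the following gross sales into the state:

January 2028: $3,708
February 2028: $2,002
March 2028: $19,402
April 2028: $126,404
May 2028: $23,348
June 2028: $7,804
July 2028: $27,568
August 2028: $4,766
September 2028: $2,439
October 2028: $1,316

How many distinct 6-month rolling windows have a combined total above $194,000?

2

January 2028–June 2028: $3,708 + $2,002 + $19,402 + $126,404 + $23,348 + $7,804 = $182,668 (under)
February 2028–July 2028: $2,002 + $19,402 + $126,404 + $23,348 + $7,804 + $27,568 = $206,528 (over)
March 2028–August 2028: $19,402 + $126,404 + $23,348 + $7,804 + $27,568 + $4,766 = $209,292 (over)
April 2028–September 2028: $126,404 + $23,348 + $7,804 + $27,568 + $4,766 + $2,439 = $192,329 (under)
May 2028–October 2028: $23,348 + $7,804 + $27,568 + $4,766 + $2,439 + $1,316 = $67,241 (under)
2 windows exceed the threshold.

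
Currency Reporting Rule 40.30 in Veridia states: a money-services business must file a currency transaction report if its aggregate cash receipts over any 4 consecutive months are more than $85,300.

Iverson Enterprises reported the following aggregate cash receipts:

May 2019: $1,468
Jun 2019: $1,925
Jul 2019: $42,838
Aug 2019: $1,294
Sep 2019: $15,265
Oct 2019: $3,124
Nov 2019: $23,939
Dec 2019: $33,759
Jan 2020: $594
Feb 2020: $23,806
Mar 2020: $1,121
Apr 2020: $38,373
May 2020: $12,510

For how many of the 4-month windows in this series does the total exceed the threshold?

0

May 2019–Aug 2019: $1,468 + $1,925 + $42,838 + $1,294 = $47,525 (under)
Jun 2019–Sep 2019: $1,925 + $42,838 + $1,294 + $15,265 = $61,322 (under)
Jul 2019–Oct 2019: $42,838 + $1,294 + $15,265 + $3,124 = $62,521 (under)
Aug 2019–Nov 2019: $1,294 + $15,265 + $3,124 + $23,939 = $43,622 (under)
Sep 2019–Dec 2019: $15,265 + $3,124 + $23,939 + $33,759 = $76,087 (under)
Oct 2019–Jan 2020: $3,124 + $23,939 + $33,759 + $594 = $61,416 (under)
Nov 2019–Feb 2020: $23,939 + $33,759 + $594 + $23,806 = $82,098 (under)
Dec 2019–Mar 2020: $33,759 + $594 + $23,806 + $1,121 = $59,280 (under)
Jan 2020–Apr 2020: $594 + $23,806 + $1,121 + $38,373 = $63,894 (under)
Feb 2020–May 2020: $23,806 + $1,121 + $38,373 + $12,510 = $75,810 (under)
0 windows exceed the threshold.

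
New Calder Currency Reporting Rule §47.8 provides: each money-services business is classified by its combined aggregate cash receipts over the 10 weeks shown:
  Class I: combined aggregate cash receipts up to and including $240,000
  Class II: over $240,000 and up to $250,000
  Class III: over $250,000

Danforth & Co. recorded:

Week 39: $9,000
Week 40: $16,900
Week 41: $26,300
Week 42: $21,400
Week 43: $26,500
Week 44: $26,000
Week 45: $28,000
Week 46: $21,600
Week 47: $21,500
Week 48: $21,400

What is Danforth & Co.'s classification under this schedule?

Class I

Combined aggregate cash receipts: $9,000 + $16,900 + $26,300 + $21,400 + $26,500 + $26,000 + $28,000 + $21,600 + $21,500 + $21,400 = $218,600.
$218,600 ≤ $240,000, so Class I applies.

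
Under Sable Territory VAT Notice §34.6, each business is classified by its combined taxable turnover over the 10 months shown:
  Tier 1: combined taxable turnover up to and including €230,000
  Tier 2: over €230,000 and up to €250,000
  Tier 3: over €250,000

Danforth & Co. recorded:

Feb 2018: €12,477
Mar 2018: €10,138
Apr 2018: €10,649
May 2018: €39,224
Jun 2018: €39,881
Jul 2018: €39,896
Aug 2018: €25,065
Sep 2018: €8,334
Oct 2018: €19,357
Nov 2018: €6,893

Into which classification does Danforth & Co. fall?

Tier 1

Combined taxable turnover: €12,477 + €10,138 + €10,649 + €39,224 + €39,881 + €39,896 + €25,065 + €8,334 + €19,357 + €6,893 = €211,914.
€211,914 ≤ €230,000, so Tier 1 applies.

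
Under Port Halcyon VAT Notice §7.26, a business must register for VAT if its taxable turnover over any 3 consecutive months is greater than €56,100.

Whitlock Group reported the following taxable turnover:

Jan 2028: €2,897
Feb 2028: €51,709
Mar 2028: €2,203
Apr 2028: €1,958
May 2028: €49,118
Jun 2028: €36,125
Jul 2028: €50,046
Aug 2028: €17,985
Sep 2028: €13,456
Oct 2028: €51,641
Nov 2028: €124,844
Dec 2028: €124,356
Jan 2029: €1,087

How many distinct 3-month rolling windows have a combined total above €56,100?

9

Jan 2028–Mar 2028: €2,897 + €51,709 + €2,203 = €56,809 (over)
Feb 2028–Apr 2028: €51,709 + €2,203 + €1,958 = €55,870 (under)
Mar 2028–May 2028: €2,203 + €1,958 + €49,118 = €53,279 (under)
Apr 2028–Jun 2028: €1,958 + €49,118 + €36,125 = €87,201 (over)
May 2028–Jul 2028: €49,118 + €36,125 + €50,046 = €135,289 (over)
Jun 2028–Aug 2028: €36,125 + €50,046 + €17,985 = €104,156 (over)
Jul 2028–Sep 2028: €50,046 + €17,985 + €13,456 = €81,487 (over)
Aug 2028–Oct 2028: €17,985 + €13,456 + €51,641 = €83,082 (over)
Sep 2028–Nov 2028: €13,456 + €51,641 + €124,844 = €189,941 (over)
Oct 2028–Dec 2028: €51,641 + €124,844 + €124,356 = €300,841 (over)
Nov 2028–Jan 2029: €124,844 + €124,356 + €1,087 = €250,287 (over)
9 windows exceed the threshold.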